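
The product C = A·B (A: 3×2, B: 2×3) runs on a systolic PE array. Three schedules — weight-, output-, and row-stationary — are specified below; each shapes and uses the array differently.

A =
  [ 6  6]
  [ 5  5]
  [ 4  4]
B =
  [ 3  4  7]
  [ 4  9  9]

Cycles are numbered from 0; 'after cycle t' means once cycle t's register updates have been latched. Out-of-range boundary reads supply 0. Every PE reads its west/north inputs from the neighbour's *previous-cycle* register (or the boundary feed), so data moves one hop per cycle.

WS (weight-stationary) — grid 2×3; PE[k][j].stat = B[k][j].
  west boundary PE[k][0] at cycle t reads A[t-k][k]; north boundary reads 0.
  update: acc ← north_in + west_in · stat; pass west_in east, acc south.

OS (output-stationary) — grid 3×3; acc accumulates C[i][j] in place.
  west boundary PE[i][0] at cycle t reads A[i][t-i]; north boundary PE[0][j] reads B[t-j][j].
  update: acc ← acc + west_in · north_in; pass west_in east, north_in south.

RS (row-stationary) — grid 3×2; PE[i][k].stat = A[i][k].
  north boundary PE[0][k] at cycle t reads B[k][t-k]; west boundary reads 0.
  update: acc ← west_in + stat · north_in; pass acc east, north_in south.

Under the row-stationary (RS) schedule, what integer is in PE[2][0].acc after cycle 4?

RS 3×2: PE[2][0] cycle-by-cycle (with neighbour feeds):
  t=0 PE[1][0]: acc=0 h=0 v=0
  t=0 PE[2][0]: acc=0 h=0 v=0
  t=1 PE[1][0]: acc=15 h=15 v=3
  t=1 PE[2][0]: acc=0 h=0 v=0
  t=2 PE[1][0]: acc=20 h=20 v=4
  t=2 PE[2][0]: acc=12 h=12 v=3
  t=3 PE[1][0]: acc=35 h=35 v=7
  t=3 PE[2][0]: acc=16 h=16 v=4
  t=4 PE[1][0]: acc=0 h=0 v=0
  t=4 PE[2][0]: acc=28 h=28 v=7

PE[2][0].acc = 28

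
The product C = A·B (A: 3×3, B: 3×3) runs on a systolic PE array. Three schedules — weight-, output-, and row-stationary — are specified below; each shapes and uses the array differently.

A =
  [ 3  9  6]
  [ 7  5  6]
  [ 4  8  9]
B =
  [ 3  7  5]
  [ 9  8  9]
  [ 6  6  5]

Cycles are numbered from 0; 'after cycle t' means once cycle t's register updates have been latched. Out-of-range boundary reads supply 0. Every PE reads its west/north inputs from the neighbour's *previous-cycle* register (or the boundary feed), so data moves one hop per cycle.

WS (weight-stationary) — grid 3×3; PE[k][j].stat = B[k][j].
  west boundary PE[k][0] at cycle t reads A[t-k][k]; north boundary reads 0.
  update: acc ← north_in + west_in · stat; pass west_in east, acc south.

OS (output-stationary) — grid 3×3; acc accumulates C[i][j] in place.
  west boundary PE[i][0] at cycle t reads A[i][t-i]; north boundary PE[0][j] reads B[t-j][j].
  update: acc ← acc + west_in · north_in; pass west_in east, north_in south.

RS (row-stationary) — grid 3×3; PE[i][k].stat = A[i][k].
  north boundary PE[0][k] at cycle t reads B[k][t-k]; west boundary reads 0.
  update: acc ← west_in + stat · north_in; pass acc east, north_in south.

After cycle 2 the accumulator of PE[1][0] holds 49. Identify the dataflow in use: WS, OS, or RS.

WS (3×3 grid), PE[1][0]:
  after 0 — PE[1][0] acc=0, pass-E 0, pass-S 0
  after 1 — PE[1][0] acc=90, pass-E 9, pass-S 90
  after 2 — PE[1][0] acc=66, pass-E 5, pass-S 66
OS (3×3 grid), PE[1][0]:
  after 0 — PE[1][0] acc=0, pass-E 0, pass-S 0
  after 1 — PE[1][0] acc=21, pass-E 7, pass-S 3
  after 2 — PE[1][0] acc=66, pass-E 5, pass-S 9
RS (3×3 grid), PE[1][0]:
  after 0 — PE[1][0] acc=0, pass-E 0, pass-S 0
  after 1 — PE[1][0] acc=21, pass-E 21, pass-S 3
  after 2 — PE[1][0] acc=49, pass-E 49, pass-S 7

dataflow = RS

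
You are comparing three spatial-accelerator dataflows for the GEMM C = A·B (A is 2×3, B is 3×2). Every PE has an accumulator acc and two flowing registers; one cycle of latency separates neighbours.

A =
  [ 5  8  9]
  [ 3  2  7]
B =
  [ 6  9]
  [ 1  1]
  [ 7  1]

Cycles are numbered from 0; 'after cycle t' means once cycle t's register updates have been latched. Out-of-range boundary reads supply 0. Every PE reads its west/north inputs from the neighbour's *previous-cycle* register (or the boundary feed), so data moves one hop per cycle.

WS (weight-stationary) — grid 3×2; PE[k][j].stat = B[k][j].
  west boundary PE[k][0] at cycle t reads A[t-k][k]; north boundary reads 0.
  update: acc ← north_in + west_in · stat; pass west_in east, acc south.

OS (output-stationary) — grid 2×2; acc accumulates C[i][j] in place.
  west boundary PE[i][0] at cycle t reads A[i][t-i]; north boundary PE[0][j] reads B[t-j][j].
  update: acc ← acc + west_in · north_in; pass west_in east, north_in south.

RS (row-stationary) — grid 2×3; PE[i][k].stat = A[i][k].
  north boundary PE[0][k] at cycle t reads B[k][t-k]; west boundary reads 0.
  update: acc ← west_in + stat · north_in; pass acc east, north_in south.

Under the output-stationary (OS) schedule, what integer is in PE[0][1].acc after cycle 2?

PE[0][1].acc = 53

Tracing OS — 2×2 array, target PE[0][1]:
  [0] (0,0) acc=30 (h:5 v:6)
  [0] (0,1) acc=0 (h:0 v:0)
  [1] (0,0) acc=38 (h:8 v:1)
  [1] (0,1) acc=45 (h:5 v:9)
  [2] (0,0) acc=101 (h:9 v:7)
  [2] (0,1) acc=53 (h:8 v:1)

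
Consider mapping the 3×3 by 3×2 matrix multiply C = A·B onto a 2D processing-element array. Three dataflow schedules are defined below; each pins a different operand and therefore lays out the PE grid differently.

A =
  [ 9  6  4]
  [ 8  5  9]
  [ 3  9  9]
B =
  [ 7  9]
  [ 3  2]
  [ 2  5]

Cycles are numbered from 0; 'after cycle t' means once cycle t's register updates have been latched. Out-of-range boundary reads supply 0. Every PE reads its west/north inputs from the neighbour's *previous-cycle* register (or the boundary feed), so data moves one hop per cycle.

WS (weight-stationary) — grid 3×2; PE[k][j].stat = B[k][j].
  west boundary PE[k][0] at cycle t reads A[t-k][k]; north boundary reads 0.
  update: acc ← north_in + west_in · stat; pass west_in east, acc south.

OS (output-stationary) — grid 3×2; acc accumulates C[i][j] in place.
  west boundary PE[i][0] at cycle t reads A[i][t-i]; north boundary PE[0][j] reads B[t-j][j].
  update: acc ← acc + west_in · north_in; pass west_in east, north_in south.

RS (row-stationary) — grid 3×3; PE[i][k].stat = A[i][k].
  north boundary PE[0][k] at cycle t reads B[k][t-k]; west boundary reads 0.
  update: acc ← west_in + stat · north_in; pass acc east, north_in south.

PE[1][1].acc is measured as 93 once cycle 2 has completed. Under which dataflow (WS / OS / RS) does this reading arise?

dataflow = WS

— WS: 3×2; PE[1][1] trace:
  step 0 · PE1,1: acc=0; fwd→0 fwd↓0
  step 1 · PE1,1: acc=0; fwd→0 fwd↓0
  step 2 · PE1,1: acc=93; fwd→6 fwd↓93
— OS: 3×2; PE[1][1] trace:
  step 0 · PE1,1: acc=0; fwd→0 fwd↓0
  step 1 · PE1,1: acc=0; fwd→0 fwd↓0
  step 2 · PE1,1: acc=72; fwd→8 fwd↓9
— RS: 3×3; PE[1][1] trace:
  step 0 · PE1,1: acc=0; fwd→0 fwd↓0
  step 1 · PE1,1: acc=0; fwd→0 fwd↓0
  step 2 · PE1,1: acc=71; fwd→71 fwd↓3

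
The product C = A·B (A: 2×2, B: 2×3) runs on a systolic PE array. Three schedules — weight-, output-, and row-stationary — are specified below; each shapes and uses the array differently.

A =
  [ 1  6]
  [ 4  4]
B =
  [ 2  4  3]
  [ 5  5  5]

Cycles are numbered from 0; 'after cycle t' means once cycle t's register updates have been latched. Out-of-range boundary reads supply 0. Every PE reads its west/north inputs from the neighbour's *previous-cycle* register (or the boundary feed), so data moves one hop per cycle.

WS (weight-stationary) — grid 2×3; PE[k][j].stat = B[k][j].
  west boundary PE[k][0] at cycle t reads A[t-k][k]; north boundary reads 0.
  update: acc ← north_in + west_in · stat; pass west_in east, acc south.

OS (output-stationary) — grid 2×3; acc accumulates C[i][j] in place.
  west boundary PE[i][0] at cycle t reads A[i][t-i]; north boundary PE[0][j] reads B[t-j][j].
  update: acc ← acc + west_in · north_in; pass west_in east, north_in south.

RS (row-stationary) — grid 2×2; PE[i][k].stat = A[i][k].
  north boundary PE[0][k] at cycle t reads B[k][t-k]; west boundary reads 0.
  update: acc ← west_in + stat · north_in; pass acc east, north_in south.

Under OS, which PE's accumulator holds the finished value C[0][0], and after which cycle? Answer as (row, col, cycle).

OS: C[0][0] accumulates in PE[0][0]:
  0: (0,0).acc=2  regs=<1,2>
  1: (0,0).acc=32  regs=<6,5>

(row, col, cycle) = (0, 0, 1)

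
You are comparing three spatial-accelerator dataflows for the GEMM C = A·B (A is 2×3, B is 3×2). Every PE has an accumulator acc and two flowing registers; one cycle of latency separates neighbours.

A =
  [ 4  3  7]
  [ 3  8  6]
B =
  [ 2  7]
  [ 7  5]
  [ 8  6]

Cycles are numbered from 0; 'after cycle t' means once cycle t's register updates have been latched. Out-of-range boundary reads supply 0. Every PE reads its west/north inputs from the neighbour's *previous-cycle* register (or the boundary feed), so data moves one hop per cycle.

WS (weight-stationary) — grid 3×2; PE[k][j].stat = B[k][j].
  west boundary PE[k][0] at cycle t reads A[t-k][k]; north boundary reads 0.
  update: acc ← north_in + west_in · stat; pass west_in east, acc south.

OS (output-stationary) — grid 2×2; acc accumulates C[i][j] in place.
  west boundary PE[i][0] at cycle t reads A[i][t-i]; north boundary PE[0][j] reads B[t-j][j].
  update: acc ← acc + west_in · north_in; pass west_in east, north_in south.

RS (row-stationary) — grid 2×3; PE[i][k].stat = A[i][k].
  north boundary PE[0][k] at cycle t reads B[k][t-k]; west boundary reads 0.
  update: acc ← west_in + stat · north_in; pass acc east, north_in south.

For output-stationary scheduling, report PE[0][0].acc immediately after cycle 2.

OS on a 2×2 grid — tracing PE[0][0] and its feeders:
  t=0 PE[0][0]: acc=8 h=4 v=2
  t=1 PE[0][0]: acc=29 h=3 v=7
  t=2 PE[0][0]: acc=85 h=7 v=8

PE[0][0].acc = 85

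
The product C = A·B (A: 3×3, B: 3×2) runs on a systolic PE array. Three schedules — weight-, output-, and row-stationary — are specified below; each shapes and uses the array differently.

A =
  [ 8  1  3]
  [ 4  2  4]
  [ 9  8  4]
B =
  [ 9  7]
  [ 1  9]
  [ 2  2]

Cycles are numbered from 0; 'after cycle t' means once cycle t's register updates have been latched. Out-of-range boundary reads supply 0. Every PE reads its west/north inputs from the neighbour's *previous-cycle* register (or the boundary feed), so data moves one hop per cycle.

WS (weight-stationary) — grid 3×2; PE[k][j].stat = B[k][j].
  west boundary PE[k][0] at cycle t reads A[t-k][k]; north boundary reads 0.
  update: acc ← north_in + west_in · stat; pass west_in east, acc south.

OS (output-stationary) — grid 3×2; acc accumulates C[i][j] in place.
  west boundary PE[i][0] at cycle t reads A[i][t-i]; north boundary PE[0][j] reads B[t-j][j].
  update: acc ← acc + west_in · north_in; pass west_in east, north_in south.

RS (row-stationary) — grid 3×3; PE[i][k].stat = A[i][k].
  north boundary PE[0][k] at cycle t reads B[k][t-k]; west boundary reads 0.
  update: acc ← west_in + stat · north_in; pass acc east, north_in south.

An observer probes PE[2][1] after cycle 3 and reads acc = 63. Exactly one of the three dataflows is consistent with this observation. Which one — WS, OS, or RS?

— WS: 3×2; PE[2][1] trace:
  t=0 PE[2][1]: acc=0 h=0 v=0
  t=1 PE[2][1]: acc=0 h=0 v=0
  t=2 PE[2][1]: acc=0 h=0 v=0
  t=3 PE[2][1]: acc=71 h=3 v=71
— OS: 3×2; PE[2][1] trace:
  t=0 PE[2][1]: acc=0 h=0 v=0
  t=1 PE[2][1]: acc=0 h=0 v=0
  t=2 PE[2][1]: acc=0 h=0 v=0
  t=3 PE[2][1]: acc=63 h=9 v=7
— RS: 3×3; PE[2][1] trace:
  t=0 PE[2][1]: acc=0 h=0 v=0
  t=1 PE[2][1]: acc=0 h=0 v=0
  t=2 PE[2][1]: acc=0 h=0 v=0
  t=3 PE[2][1]: acc=89 h=89 v=1

dataflow = OS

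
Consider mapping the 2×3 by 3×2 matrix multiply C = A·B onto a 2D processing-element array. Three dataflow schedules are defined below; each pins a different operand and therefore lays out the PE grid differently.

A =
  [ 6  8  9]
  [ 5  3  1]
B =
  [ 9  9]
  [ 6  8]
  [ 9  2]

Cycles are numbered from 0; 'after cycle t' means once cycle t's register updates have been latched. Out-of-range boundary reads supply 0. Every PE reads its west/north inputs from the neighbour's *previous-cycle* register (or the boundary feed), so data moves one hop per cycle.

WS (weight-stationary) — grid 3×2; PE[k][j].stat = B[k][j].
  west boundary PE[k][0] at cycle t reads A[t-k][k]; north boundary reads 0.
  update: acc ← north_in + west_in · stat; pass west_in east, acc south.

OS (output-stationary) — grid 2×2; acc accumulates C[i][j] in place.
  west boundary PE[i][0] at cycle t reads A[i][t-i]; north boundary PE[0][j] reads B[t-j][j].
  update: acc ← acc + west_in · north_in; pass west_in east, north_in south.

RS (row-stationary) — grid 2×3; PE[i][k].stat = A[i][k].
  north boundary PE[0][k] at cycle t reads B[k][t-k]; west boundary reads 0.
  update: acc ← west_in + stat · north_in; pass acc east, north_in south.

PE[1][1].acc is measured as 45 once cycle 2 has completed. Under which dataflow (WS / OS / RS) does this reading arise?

dataflow = OS

WS [3×2] PE[1][1] across cycles:
  after 0 — PE[1][1] acc=0, pass-E 0, pass-S 0
  after 1 — PE[1][1] acc=0, pass-E 0, pass-S 0
  after 2 — PE[1][1] acc=118, pass-E 8, pass-S 118
OS [2×2] PE[1][1] across cycles:
  after 0 — PE[1][1] acc=0, pass-E 0, pass-S 0
  after 1 — PE[1][1] acc=0, pass-E 0, pass-S 0
  after 2 — PE[1][1] acc=45, pass-E 5, pass-S 9
RS [2×3] PE[1][1] across cycles:
  after 0 — PE[1][1] acc=0, pass-E 0, pass-S 0
  after 1 — PE[1][1] acc=0, pass-E 0, pass-S 0
  after 2 — PE[1][1] acc=63, pass-E 63, pass-S 6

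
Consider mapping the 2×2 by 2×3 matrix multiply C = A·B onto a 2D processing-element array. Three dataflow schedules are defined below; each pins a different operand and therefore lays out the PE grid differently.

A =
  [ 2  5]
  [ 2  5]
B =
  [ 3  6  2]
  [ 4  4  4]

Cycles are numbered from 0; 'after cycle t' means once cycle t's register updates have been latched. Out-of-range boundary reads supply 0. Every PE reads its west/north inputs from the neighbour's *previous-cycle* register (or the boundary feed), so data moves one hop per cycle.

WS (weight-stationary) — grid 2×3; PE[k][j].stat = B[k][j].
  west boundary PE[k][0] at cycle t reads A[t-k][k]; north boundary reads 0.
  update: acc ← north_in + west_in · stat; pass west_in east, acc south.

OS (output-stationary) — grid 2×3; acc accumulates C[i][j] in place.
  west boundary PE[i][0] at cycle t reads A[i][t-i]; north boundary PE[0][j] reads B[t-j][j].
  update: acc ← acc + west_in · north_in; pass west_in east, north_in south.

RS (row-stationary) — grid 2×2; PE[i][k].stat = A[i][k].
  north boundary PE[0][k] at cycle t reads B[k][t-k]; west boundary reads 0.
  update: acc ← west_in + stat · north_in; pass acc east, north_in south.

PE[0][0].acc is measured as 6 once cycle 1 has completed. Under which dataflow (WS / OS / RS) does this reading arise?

dataflow = WS

— WS: 2×3; PE[0][0] trace:
  step 0 · PE0,0: acc=6; fwd→2 fwd↓6
  step 1 · PE0,0: acc=6; fwd→2 fwd↓6
— OS: 2×3; PE[0][0] trace:
  step 0 · PE0,0: acc=6; fwd→2 fwd↓3
  step 1 · PE0,0: acc=26; fwd→5 fwd↓4
— RS: 2×2; PE[0][0] trace:
  step 0 · PE0,0: acc=6; fwd→6 fwd↓3
  step 1 · PE0,0: acc=12; fwd→12 fwd↓6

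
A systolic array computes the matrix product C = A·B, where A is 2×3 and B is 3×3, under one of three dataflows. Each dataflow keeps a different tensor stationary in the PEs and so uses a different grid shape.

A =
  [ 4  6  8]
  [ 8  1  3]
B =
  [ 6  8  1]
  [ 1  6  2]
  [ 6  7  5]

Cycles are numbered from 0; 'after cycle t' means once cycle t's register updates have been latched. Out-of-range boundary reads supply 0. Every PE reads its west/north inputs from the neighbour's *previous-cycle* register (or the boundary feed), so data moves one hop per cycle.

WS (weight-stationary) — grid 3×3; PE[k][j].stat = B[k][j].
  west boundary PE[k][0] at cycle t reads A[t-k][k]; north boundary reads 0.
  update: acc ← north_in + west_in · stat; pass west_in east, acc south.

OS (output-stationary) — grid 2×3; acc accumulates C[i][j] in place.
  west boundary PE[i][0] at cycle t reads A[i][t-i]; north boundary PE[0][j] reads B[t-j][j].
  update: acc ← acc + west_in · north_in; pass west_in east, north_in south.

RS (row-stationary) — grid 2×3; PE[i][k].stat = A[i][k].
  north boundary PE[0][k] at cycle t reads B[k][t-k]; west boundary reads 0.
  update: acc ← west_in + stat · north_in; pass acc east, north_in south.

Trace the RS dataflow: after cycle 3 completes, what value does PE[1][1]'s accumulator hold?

PE[1][1].acc = 70

RS 2×3: PE[1][1] cycle-by-cycle (with neighbour feeds):
  cycle 0: PE[0][1] → acc 0, east 0, south 0
  cycle 0: PE[1][0] → acc 0, east 0, south 0
  cycle 0: PE[1][1] → acc 0, east 0, south 0
  cycle 1: PE[0][1] → acc 30, east 30, south 1
  cycle 1: PE[1][0] → acc 48, east 48, south 6
  cycle 1: PE[1][1] → acc 0, east 0, south 0
  cycle 2: PE[0][1] → acc 68, east 68, south 6
  cycle 2: PE[1][0] → acc 64, east 64, south 8
  cycle 2: PE[1][1] → acc 49, east 49, south 1
  cycle 3: PE[0][1] → acc 16, east 16, south 2
  cycle 3: PE[1][0] → acc 8, east 8, south 1
  cycle 3: PE[1][1] → acc 70, east 70, south 6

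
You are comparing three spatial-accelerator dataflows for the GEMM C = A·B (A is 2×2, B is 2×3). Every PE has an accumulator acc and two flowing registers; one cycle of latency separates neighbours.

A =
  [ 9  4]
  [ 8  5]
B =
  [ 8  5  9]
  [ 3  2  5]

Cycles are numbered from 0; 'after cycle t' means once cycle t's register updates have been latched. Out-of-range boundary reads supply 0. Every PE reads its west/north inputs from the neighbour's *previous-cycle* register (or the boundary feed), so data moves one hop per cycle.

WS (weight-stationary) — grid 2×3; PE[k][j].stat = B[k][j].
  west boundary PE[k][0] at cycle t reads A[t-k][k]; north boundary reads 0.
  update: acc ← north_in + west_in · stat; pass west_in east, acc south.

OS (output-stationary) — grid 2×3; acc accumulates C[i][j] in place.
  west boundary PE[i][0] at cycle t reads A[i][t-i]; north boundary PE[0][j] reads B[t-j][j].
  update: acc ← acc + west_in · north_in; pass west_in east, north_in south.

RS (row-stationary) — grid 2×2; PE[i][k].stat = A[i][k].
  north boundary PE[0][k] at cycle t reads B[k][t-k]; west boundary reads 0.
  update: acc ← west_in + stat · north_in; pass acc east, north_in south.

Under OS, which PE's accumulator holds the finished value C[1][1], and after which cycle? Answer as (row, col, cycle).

OS: C[1][1] accumulates in PE[1][1]:
  step 0 · PE1,1: acc=0; fwd→0 fwd↓0
  step 1 · PE1,1: acc=0; fwd→0 fwd↓0
  step 2 · PE1,1: acc=40; fwd→8 fwd↓5
  step 3 · PE1,1: acc=50; fwd→5 fwd↓2

(row, col, cycle) = (1, 1, 3)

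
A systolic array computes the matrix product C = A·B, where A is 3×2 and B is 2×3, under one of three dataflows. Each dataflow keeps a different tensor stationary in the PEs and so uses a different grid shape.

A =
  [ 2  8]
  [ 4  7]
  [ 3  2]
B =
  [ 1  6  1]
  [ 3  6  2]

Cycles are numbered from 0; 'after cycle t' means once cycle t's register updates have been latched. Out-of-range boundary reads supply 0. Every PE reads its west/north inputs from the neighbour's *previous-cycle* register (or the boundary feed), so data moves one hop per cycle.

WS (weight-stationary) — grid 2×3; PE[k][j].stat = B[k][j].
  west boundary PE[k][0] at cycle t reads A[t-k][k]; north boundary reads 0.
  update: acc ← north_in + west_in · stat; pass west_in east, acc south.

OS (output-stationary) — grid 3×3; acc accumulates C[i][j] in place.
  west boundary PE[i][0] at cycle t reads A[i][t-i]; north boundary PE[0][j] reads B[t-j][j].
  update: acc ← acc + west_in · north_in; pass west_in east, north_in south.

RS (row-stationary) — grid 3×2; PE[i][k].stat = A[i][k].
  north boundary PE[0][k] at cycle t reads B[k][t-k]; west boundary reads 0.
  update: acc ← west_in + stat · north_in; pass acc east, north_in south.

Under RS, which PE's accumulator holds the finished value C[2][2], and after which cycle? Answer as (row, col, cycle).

(row, col, cycle) = (2, 1, 5)

Under RS, C[2][2] lands at PE[2][1]:
  0: (2,1).acc=0  regs=<0,0>
  1: (2,1).acc=0  regs=<0,0>
  2: (2,1).acc=0  regs=<0,0>
  3: (2,1).acc=9  regs=<9,3>
  4: (2,1).acc=30  regs=<30,6>
  5: (2,1).acc=7  regs=<7,2>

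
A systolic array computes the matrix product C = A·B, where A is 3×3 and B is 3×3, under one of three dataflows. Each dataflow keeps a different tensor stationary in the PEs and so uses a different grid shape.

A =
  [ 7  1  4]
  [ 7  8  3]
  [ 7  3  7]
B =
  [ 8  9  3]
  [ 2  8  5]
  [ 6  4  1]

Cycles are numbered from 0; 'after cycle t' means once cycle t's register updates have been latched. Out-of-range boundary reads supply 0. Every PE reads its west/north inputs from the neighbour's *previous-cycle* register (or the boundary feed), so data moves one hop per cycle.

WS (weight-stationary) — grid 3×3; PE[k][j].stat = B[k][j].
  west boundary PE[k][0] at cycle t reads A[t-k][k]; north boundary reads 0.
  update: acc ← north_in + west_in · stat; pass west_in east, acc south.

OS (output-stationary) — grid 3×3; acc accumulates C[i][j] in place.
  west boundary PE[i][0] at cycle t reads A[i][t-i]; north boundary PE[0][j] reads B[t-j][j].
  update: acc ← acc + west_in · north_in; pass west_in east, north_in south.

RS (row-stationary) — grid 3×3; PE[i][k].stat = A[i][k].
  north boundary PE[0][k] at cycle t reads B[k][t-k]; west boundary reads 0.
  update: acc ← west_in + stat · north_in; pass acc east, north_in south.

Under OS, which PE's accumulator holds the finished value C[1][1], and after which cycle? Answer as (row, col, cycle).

(row, col, cycle) = (1, 1, 4)

OS: C[1][1] accumulates in PE[1][1]:
  @0  [1,1]  acc 0  |  →0  ↓0
  @1  [1,1]  acc 0  |  →0  ↓0
  @2  [1,1]  acc 63  |  →7  ↓9
  @3  [1,1]  acc 127  |  →8  ↓8
  @4  [1,1]  acc 139  |  →3  ↓4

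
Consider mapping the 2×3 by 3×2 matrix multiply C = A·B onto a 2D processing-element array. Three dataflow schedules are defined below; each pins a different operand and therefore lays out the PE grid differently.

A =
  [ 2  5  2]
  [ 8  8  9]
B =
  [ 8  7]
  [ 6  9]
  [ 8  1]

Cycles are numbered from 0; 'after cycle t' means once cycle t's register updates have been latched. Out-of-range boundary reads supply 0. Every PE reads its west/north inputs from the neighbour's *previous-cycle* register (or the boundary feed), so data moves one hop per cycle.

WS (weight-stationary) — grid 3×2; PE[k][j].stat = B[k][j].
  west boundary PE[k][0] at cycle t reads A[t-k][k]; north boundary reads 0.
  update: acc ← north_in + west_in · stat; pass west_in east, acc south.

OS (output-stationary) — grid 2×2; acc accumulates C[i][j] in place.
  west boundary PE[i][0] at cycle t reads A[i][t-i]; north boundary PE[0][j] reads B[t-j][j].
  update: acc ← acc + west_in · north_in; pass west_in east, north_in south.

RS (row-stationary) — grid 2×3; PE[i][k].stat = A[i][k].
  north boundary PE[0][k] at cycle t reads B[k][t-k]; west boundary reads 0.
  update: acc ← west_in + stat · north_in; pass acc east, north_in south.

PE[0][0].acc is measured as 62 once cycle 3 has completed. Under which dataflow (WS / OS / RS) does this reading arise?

WS (3×2 grid), PE[0][0]:
  c0 r0c0: 16 / 2 / 16
  c1 r0c0: 64 / 8 / 64
  c2 r0c0: 0 / 0 / 0
  c3 r0c0: 0 / 0 / 0
OS (2×2 grid), PE[0][0]:
  c0 r0c0: 16 / 2 / 8
  c1 r0c0: 46 / 5 / 6
  c2 r0c0: 62 / 2 / 8
  c3 r0c0: 62 / 0 / 0
RS (2×3 grid), PE[0][0]:
  c0 r0c0: 16 / 16 / 8
  c1 r0c0: 14 / 14 / 7
  c2 r0c0: 0 / 0 / 0
  c3 r0c0: 0 / 0 / 0

dataflow = OS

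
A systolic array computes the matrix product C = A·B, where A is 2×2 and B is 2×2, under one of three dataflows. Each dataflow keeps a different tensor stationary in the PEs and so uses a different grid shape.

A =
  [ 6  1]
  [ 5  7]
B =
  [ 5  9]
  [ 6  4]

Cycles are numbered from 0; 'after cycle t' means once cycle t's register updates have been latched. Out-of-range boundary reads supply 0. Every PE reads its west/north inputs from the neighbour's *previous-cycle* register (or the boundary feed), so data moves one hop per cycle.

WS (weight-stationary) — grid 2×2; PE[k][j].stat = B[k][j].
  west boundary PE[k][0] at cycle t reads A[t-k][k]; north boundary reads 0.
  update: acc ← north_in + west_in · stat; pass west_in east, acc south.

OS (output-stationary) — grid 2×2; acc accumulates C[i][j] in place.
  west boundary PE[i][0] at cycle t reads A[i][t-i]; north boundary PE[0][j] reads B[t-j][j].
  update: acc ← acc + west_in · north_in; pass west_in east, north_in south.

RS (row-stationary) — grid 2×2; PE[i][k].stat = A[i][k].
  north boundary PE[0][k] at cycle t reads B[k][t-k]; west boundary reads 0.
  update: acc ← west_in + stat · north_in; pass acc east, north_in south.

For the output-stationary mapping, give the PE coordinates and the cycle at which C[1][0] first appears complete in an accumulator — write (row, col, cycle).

OS — PE[1][0] is where C[1][0] collects:
  step 0 · PE1,0: acc=0; fwd→0 fwd↓0
  step 1 · PE1,0: acc=25; fwd→5 fwd↓5
  step 2 · PE1,0: acc=67; fwd→7 fwd↓6

(row, col, cycle) = (1, 0, 2)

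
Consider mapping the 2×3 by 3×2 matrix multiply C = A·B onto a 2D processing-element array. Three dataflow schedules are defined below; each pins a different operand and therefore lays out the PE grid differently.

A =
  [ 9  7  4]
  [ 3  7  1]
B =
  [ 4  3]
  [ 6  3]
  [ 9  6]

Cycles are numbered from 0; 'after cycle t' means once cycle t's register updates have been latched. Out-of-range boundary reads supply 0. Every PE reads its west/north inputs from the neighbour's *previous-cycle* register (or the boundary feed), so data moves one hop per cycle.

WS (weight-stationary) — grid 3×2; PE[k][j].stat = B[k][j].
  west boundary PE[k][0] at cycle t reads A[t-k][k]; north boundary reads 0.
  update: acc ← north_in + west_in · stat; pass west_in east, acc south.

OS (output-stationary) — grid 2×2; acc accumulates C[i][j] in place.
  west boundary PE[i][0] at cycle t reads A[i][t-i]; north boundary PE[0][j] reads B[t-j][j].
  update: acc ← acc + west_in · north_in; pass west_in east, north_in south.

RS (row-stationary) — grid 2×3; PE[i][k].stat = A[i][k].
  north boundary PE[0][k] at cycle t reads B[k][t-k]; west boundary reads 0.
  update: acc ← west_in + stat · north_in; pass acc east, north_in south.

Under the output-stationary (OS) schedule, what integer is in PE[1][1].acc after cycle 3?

OS 2×2: PE[1][1] cycle-by-cycle (with neighbour feeds):
  after 0 — PE[0][1] acc=0, pass-E 0, pass-S 0
  after 0 — PE[1][0] acc=0, pass-E 0, pass-S 0
  after 0 — PE[1][1] acc=0, pass-E 0, pass-S 0
  after 1 — PE[0][1] acc=27, pass-E 9, pass-S 3
  after 1 — PE[1][0] acc=12, pass-E 3, pass-S 4
  after 1 — PE[1][1] acc=0, pass-E 0, pass-S 0
  after 2 — PE[0][1] acc=48, pass-E 7, pass-S 3
  after 2 — PE[1][0] acc=54, pass-E 7, pass-S 6
  after 2 — PE[1][1] acc=9, pass-E 3, pass-S 3
  after 3 — PE[0][1] acc=72, pass-E 4, pass-S 6
  after 3 — PE[1][0] acc=63, pass-E 1, pass-S 9
  after 3 — PE[1][1] acc=30, pass-E 7, pass-S 3

PE[1][1].acc = 30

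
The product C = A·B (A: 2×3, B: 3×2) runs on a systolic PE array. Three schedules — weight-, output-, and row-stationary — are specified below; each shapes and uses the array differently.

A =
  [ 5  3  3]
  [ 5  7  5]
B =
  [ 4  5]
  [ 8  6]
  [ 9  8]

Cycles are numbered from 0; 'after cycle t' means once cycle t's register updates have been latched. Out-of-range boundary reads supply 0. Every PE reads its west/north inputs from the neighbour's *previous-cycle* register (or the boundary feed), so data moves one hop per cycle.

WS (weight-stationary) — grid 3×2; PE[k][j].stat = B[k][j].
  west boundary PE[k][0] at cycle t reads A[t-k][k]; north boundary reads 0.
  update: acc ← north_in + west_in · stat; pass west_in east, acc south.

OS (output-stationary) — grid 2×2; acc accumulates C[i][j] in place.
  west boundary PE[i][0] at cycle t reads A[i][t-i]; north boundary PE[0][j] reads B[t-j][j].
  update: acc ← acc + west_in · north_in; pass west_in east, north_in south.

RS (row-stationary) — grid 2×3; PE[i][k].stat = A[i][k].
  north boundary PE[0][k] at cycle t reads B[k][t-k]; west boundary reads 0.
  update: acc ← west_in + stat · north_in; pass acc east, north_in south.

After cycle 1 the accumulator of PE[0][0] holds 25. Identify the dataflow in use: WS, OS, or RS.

dataflow = RS

Under WS (3×2), PE[0][0]:
  [0] (0,0) acc=20 (h:5 v:20)
  [1] (0,0) acc=20 (h:5 v:20)
Under OS (2×2), PE[0][0]:
  [0] (0,0) acc=20 (h:5 v:4)
  [1] (0,0) acc=44 (h:3 v:8)
Under RS (2×3), PE[0][0]:
  [0] (0,0) acc=20 (h:20 v:4)
  [1] (0,0) acc=25 (h:25 v:5)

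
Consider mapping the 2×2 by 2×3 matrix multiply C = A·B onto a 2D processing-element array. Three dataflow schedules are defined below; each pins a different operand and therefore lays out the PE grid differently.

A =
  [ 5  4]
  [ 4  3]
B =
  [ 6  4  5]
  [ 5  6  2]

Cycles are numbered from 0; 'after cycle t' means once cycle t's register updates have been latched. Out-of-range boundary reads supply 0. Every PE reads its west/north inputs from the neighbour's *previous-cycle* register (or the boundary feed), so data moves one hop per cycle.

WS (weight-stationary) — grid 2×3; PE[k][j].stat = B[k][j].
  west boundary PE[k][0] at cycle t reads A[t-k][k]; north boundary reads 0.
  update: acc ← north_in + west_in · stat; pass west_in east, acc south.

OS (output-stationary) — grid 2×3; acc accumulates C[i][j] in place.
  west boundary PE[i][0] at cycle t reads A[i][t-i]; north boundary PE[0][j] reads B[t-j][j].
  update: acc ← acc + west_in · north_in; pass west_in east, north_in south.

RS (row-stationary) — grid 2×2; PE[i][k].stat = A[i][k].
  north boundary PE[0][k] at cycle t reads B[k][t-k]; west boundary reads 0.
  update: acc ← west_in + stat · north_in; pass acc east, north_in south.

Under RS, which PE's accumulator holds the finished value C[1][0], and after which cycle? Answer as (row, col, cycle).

Under RS, C[1][0] lands at PE[1][1]:
  @0  [1,1]  acc 0  |  →0  ↓0
  @1  [1,1]  acc 0  |  →0  ↓0
  @2  [1,1]  acc 39  |  →39  ↓5

(row, col, cycle) = (1, 1, 2)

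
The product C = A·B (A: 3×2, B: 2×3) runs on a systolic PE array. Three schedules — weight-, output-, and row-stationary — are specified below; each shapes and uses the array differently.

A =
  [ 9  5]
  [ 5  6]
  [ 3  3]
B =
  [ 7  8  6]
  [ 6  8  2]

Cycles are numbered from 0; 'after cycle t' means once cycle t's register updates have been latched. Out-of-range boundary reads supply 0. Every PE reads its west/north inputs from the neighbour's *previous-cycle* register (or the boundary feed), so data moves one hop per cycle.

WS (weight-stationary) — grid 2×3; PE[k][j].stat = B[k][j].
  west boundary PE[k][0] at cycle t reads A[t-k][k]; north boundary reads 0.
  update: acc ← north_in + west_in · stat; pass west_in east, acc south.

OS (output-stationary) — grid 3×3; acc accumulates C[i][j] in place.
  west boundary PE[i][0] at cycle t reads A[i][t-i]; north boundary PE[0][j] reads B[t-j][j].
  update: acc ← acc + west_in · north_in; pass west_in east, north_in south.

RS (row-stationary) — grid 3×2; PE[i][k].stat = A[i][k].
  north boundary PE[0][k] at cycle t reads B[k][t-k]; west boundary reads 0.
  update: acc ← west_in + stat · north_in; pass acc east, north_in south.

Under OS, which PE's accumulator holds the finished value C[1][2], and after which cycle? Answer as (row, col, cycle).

OS — PE[1][2] is where C[1][2] collects:
  step 0 · PE1,2: acc=0; fwd→0 fwd↓0
  step 1 · PE1,2: acc=0; fwd→0 fwd↓0
  step 2 · PE1,2: acc=0; fwd→0 fwd↓0
  step 3 · PE1,2: acc=30; fwd→5 fwd↓6
  step 4 · PE1,2: acc=42; fwd→6 fwd↓2

(row, col, cycle) = (1, 2, 4)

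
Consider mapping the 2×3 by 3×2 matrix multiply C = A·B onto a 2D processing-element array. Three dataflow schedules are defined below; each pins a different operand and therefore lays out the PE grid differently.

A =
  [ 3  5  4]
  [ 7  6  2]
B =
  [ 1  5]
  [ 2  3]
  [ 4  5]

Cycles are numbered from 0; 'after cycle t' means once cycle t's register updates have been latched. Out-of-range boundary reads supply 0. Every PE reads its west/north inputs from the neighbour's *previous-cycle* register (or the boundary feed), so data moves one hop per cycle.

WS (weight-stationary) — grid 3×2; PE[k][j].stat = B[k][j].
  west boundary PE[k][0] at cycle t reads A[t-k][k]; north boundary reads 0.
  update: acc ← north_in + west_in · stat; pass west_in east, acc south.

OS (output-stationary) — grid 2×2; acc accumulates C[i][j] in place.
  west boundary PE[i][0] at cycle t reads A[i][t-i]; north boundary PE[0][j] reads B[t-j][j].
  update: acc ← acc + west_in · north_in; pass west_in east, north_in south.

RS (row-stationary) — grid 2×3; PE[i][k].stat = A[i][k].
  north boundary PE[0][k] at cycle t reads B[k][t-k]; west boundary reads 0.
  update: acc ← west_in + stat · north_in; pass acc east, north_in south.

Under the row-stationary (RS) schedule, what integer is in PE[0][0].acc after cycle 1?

RS (2×3). Following PE[0][0] plus its west/north inputs:
  0: (0,0).acc=3  regs=<3,1>
  1: (0,0).acc=15  regs=<15,5>

PE[0][0].acc = 15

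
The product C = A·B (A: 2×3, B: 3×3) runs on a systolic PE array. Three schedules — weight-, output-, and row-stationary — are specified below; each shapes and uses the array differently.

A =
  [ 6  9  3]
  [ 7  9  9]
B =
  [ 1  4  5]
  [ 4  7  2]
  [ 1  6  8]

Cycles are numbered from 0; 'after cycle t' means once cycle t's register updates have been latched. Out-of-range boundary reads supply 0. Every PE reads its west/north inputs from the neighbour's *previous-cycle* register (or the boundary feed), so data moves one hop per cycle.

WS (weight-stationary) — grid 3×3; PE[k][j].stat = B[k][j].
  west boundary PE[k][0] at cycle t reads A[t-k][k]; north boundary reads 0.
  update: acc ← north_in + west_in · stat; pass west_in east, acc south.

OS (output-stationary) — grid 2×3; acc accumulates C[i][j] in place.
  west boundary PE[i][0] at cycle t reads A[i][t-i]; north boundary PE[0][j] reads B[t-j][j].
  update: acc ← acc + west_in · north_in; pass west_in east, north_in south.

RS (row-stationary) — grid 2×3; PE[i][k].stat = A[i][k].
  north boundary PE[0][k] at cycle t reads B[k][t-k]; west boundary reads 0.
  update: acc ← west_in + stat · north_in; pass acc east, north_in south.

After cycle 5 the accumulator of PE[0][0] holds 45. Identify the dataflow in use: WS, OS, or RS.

WS [3×3] PE[0][0] across cycles:
  @0  [0,0]  acc 6  |  →6  ↓6
  @1  [0,0]  acc 7  |  →7  ↓7
  @2  [0,0]  acc 0  |  →0  ↓0
  @3  [0,0]  acc 0  |  →0  ↓0
  @4  [0,0]  acc 0  |  →0  ↓0
  @5  [0,0]  acc 0  |  →0  ↓0
OS [2×3] PE[0][0] across cycles:
  @0  [0,0]  acc 6  |  →6  ↓1
  @1  [0,0]  acc 42  |  →9  ↓4
  @2  [0,0]  acc 45  |  →3  ↓1
  @3  [0,0]  acc 45  |  →0  ↓0
  @4  [0,0]  acc 45  |  →0  ↓0
  @5  [0,0]  acc 45  |  →0  ↓0
RS [2×3] PE[0][0] across cycles:
  @0  [0,0]  acc 6  |  →6  ↓1
  @1  [0,0]  acc 24  |  →24  ↓4
  @2  [0,0]  acc 30  |  →30  ↓5
  @3  [0,0]  acc 0  |  →0  ↓0
  @4  [0,0]  acc 0  |  →0  ↓0
  @5  [0,0]  acc 0  |  →0  ↓0

dataflow = OS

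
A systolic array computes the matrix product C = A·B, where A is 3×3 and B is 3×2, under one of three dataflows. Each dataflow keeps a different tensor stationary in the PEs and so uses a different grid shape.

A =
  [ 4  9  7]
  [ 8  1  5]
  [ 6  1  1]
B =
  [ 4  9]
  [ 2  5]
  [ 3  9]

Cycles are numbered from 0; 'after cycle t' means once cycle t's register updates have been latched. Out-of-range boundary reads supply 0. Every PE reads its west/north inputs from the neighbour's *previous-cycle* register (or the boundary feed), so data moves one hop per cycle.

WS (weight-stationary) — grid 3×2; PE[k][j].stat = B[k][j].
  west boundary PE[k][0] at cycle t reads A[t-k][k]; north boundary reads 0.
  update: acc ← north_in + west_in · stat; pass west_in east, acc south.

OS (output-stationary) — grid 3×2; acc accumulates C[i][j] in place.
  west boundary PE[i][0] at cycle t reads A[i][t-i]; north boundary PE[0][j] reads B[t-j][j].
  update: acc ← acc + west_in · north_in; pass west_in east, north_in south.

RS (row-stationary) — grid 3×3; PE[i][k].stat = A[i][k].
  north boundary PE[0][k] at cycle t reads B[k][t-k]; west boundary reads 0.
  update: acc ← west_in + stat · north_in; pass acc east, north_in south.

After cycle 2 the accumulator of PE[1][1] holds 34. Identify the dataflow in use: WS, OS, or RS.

dataflow = RS

WS [3×2] PE[1][1] across cycles:
  0: (1,1).acc=0  regs=<0,0>
  1: (1,1).acc=0  regs=<0,0>
  2: (1,1).acc=81  regs=<9,81>
OS [3×2] PE[1][1] across cycles:
  0: (1,1).acc=0  regs=<0,0>
  1: (1,1).acc=0  regs=<0,0>
  2: (1,1).acc=72  regs=<8,9>
RS [3×3] PE[1][1] across cycles:
  0: (1,1).acc=0  regs=<0,0>
  1: (1,1).acc=0  regs=<0,0>
  2: (1,1).acc=34  regs=<34,2>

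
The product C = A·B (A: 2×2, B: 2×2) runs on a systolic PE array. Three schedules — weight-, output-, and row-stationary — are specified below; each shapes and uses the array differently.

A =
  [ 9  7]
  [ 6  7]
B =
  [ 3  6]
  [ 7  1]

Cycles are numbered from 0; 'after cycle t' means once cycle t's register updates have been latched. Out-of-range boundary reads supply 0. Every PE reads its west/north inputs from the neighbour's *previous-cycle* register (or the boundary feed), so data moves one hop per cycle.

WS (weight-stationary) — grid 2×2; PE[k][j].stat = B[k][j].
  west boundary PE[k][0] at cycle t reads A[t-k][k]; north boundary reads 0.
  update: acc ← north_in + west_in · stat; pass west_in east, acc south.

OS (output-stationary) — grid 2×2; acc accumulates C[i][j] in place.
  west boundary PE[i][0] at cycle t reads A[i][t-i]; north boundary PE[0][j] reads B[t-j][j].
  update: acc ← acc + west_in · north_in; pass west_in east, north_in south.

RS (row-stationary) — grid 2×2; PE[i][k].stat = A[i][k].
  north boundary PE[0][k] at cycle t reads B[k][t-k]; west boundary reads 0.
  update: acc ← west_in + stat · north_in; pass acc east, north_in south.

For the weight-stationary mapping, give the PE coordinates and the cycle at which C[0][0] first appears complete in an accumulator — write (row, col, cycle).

(row, col, cycle) = (1, 0, 1)

WS — PE[1][0] is where C[0][0] collects:
  step 0 · PE1,0: acc=0; fwd→0 fwd↓0
  step 1 · PE1,0: acc=76; fwd→7 fwd↓76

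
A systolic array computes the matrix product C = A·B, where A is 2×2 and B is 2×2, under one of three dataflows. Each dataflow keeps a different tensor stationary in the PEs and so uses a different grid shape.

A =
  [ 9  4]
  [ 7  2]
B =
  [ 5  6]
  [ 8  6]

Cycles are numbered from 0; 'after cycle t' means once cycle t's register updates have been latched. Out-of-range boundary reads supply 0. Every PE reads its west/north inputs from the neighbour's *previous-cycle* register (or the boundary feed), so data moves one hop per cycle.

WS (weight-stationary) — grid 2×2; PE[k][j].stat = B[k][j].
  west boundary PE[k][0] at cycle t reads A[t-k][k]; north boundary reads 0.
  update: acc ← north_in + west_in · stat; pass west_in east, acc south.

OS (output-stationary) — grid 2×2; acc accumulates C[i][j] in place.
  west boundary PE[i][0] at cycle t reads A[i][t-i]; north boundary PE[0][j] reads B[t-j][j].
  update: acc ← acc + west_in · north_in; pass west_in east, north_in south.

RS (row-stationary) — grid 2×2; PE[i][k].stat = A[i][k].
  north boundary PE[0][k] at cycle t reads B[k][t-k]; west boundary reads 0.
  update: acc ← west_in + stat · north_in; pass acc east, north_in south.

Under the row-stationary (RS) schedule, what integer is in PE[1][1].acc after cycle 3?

PE[1][1].acc = 54

RS 2×2: PE[1][1] cycle-by-cycle (with neighbour feeds):
  cycle 0: PE[0][1] → acc 0, east 0, south 0
  cycle 0: PE[1][0] → acc 0, east 0, south 0
  cycle 0: PE[1][1] → acc 0, east 0, south 0
  cycle 1: PE[0][1] → acc 77, east 77, south 8
  cycle 1: PE[1][0] → acc 35, east 35, south 5
  cycle 1: PE[1][1] → acc 0, east 0, south 0
  cycle 2: PE[0][1] → acc 78, east 78, south 6
  cycle 2: PE[1][0] → acc 42, east 42, south 6
  cycle 2: PE[1][1] → acc 51, east 51, south 8
  cycle 3: PE[0][1] → acc 0, east 0, south 0
  cycle 3: PE[1][0] → acc 0, east 0, south 0
  cycle 3: PE[1][1] → acc 54, east 54, south 6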